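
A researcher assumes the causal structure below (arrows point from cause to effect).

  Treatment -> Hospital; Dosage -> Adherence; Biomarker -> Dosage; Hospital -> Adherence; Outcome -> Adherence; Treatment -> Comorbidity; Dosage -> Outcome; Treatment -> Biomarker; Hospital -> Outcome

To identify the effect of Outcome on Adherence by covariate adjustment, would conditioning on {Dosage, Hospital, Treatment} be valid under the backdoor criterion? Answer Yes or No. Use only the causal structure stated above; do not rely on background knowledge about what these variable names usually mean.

Yes

Backdoor paths from Outcome to Adherence (paths whose first edge points into Outcome):
  P1: Outcome <- Dosage <- Biomarker <- Treatment -> Hospital -> Adherence
  P2: Outcome <- Dosage -> Adherence
  P3: Outcome <- Hospital <- Treatment -> Biomarker -> Dosage -> Adherence
  P4: Outcome <- Hospital -> Adherence
Condition 1 (no descendant of Outcome in the set): holds — descendants of Outcome are {Adherence}; none are in {Dosage, Hospital, Treatment}.
Condition 2 (every backdoor path blocked by {Dosage, Hospital, Treatment}):
  P1: blocked at chain node Dosage ∈ conditioning set.
  P2: blocked at fork node Dosage ∈ conditioning set.
  P3: blocked at chain node Hospital ∈ conditioning set.
  P4: blocked at fork node Hospital ∈ conditioning set.
{Dosage, Hospital, Treatment} satisfies the backdoor criterion.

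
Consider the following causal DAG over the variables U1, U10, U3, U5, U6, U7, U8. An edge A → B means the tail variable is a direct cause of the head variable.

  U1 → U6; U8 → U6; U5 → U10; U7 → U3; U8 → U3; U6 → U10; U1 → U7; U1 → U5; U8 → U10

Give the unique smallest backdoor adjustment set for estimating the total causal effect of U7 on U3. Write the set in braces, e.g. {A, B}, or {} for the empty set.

{}

Variables eligible for adjustment (non-descendants of U7, excluding U7 and U3): {U1, U10, U5, U6, U8}.
Backdoor paths from U7 to U3:
  P1: U7 <- U1 -> U5 -> U10 <- U8 -> U3
  P2: U7 <- U1 -> U5 -> U10 <- U6 <- U8 -> U3
  P3: U7 <- U1 -> U6 <- U8 -> U3
  P4: U7 <- U1 -> U6 -> U10 <- U8 -> U3
Each backdoor path contains an unconditioned collider, so every path is already blocked with the empty conditioning set:
  P1: blocked at collider U10 (neither it nor any descendant is in the conditioning set).
  P2: blocked at collider U10 (neither it nor any descendant is in the conditioning set).
  P3: blocked at collider U6 (neither it nor any descendant is in the conditioning set).
  P4: blocked at collider U10 (neither it nor any descendant is in the conditioning set).
The empty set is therefore the unique smallest valid set.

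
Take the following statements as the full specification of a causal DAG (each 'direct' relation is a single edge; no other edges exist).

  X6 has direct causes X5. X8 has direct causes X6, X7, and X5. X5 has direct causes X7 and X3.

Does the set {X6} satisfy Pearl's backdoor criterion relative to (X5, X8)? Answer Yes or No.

No

Backdoor paths from X5 to X8 (paths whose first edge points into X5):
  P1: X5 <- X7 -> X8
Condition 1 (no descendant of X5 in the set): FAILS — X6 is a descendant of X5.
Condition 2 (every backdoor path blocked by {X6}):
  P1: open — no interior node is in the conditioning set.
{X6} does not satisfy the backdoor criterion.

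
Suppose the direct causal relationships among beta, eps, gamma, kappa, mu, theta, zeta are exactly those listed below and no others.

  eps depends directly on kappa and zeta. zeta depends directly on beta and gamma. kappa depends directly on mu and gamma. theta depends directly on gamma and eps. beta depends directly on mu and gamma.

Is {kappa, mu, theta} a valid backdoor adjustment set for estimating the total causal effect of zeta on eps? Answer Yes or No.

No

Backdoor paths from zeta to eps (paths whose first edge points into zeta):
  P1: zeta <- gamma -> kappa -> eps
  P2: zeta <- gamma -> beta <- mu -> kappa -> eps
  P3: zeta <- gamma -> theta <- eps
  P4: zeta <- beta <- mu -> kappa <- gamma -> theta <- eps
  P5: zeta <- beta <- mu -> kappa -> eps
  P6: zeta <- beta <- gamma -> kappa -> eps
  P7: zeta <- beta <- gamma -> theta <- eps
Condition 1 (no descendant of zeta in the set): FAILS — theta is a descendant of zeta.
Condition 2 (every backdoor path blocked by {kappa, mu, theta}):
  P1: blocked at chain node kappa ∈ conditioning set.
  P2: blocked at fork node mu ∈ conditioning set.
  P3: open — collider(s) theta are conditioned on (or have a conditioned descendant) and no non-collider on the path is in the set.
  P4: blocked at fork node mu ∈ conditioning set.
  P5: blocked at fork node mu ∈ conditioning set.
  P6: blocked at chain node kappa ∈ conditioning set.
  P7: open — collider(s) theta are conditioned on (or have a conditioned descendant) and no non-collider on the path is in the set.
{kappa, mu, theta} does not satisfy the backdoor criterion.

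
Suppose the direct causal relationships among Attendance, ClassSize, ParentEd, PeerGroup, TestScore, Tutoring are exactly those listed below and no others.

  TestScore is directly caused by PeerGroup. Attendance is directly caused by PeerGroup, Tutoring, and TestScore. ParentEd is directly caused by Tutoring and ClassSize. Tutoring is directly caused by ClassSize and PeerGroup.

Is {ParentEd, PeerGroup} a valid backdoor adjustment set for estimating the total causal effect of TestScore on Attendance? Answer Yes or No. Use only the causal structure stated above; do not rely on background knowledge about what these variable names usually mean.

Yes

Backdoor paths from TestScore to Attendance (paths whose first edge points into TestScore):
  P1: TestScore <- PeerGroup -> Tutoring -> Attendance
  P2: TestScore <- PeerGroup -> Attendance
Condition 1 (no descendant of TestScore in the set): holds — descendants of TestScore are {Attendance}; none are in {ParentEd, PeerGroup}.
Condition 2 (every backdoor path blocked by {ParentEd, PeerGroup}):
  P1: blocked at fork node PeerGroup ∈ conditioning set.
  P2: blocked at fork node PeerGroup ∈ conditioning set.
{ParentEd, PeerGroup} satisfies the backdoor criterion.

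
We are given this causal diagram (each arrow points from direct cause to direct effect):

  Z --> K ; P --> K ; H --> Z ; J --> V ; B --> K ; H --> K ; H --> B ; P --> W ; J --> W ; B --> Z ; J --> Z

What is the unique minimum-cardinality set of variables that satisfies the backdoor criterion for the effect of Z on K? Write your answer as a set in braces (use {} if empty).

{B, H}

Variables eligible for adjustment (non-descendants of Z, excluding Z and K): {B, H, J, P, V, W}.
Backdoor paths from Z to K:
  P1: Z <- J -> W <- P -> K
  P2: Z <- H -> B -> K
  P3: Z <- H -> K
  P4: Z <- B <- H -> K
  P5: Z <- B -> K
The empty set is not sufficient: P2 (Z <- H -> B -> K) has no collider blocking it and no conditioned non-collider, so it is open.
Try {B, H}:
  P1: blocked at collider W (neither it nor any descendant is in the conditioning set).
  P2: blocked at fork node H ∈ conditioning set.
  P3: blocked at fork node H ∈ conditioning set.
  P4: blocked at chain node B ∈ conditioning set.
  P5: blocked at fork node B ∈ conditioning set.
{B, H} contains no descendant of Z and blocks every backdoor path.
Every element of {B, H} is needed (dropping B leaves P5 open; dropping H leaves P3 open), so no proper subset is valid.
Among all size-2 subsets of the eligible variables, only {B, H} blocks every backdoor path, so it is the unique smallest valid adjustment set.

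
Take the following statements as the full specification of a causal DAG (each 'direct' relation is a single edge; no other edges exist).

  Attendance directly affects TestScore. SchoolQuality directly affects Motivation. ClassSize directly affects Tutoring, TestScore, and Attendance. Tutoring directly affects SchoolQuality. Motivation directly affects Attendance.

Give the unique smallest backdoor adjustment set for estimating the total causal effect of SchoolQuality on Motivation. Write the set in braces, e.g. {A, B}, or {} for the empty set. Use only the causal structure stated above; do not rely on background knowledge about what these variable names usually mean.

Variables eligible for adjustment (non-descendants of SchoolQuality, excluding SchoolQuality and Motivation): {ClassSize, Tutoring}.
Backdoor paths from SchoolQuality to Motivation:
  P1: SchoolQuality <- Tutoring <- ClassSize -> Attendance <- Motivation
  P2: SchoolQuality <- Tutoring <- ClassSize -> TestScore <- Attendance <- Motivation
Each backdoor path contains an unconditioned collider, so every path is already blocked with the empty conditioning set:
  P1: blocked at collider Attendance (neither it nor any descendant is in the conditioning set).
  P2: blocked at collider TestScore (neither it nor any descendant is in the conditioning set).
The empty set is therefore the unique smallest valid set.

{}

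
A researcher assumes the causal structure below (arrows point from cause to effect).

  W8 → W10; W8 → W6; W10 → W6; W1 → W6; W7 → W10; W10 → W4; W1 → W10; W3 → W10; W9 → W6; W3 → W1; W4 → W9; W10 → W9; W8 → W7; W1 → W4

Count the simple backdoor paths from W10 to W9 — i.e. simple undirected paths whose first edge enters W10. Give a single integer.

A backdoor path from W10 to W9 is any simple undirected path whose first edge points into W10 (i.e. leaves W10 via a parent).
Parents of W10: {W1, W3, W7, W8}.
Enumerating:
  P1: W10 <- W8 -> W6 <- W1 -> W4 -> W9
  P2: W10 <- W8 -> W6 <- W9
  P3: W10 <- W3 -> W1 -> W4 -> W9
  P4: W10 <- W3 -> W1 -> W6 <- W9
  P5: W10 <- W7 <- W8 -> W6 <- W1 -> W4 -> W9
  P6: W10 <- W7 <- W8 -> W6 <- W9
  P7: W10 <- W1 -> W4 -> W9
  P8: W10 <- W1 -> W6 <- W9
That exhausts the simple backdoor paths. Count: 8.

8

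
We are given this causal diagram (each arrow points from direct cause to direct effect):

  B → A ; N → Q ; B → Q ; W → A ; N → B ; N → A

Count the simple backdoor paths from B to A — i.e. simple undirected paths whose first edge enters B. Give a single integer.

1

A backdoor path from B to A is any simple undirected path whose first edge points into B (i.e. leaves B via a parent).
Parents of B: {N}.
Enumerating:
  P1: B <- N -> A
That exhausts the simple backdoor paths. Count: 1.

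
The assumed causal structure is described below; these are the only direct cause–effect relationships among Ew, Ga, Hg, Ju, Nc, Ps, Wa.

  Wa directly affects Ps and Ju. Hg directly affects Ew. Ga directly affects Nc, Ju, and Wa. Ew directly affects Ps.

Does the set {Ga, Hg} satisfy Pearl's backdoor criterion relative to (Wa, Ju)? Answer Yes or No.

Yes

Backdoor paths from Wa to Ju (paths whose first edge points into Wa):
  P1: Wa <- Ga -> Ju
Condition 1 (no descendant of Wa in the set): holds — descendants of Wa are {Ju, Ps}; none are in {Ga, Hg}.
Condition 2 (every backdoor path blocked by {Ga, Hg}):
  P1: blocked at fork node Ga ∈ conditioning set.
{Ga, Hg} satisfies the backdoor criterion.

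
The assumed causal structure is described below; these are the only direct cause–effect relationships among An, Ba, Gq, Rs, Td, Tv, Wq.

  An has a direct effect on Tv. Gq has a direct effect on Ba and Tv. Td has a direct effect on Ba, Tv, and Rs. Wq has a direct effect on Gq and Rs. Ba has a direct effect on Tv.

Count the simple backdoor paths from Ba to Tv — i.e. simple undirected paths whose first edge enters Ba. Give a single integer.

A backdoor path from Ba to Tv is any simple undirected path whose first edge points into Ba (i.e. leaves Ba via a parent).
Parents of Ba: {Gq, Td}.
Enumerating:
  P1: Ba <- Td -> Rs <- Wq -> Gq -> Tv
  P2: Ba <- Td -> Tv
  P3: Ba <- Gq <- Wq -> Rs <- Td -> Tv
  P4: Ba <- Gq -> Tv
That exhausts the simple backdoor paths. Count: 4.

4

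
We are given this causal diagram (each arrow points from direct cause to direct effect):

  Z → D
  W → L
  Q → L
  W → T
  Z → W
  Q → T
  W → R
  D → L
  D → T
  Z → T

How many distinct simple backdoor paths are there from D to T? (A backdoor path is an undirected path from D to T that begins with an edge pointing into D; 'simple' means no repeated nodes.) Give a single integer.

3

A backdoor path from D to T is any simple undirected path whose first edge points into D (i.e. leaves D via a parent).
Parents of D: {Z}.
Enumerating:
  P1: D <- Z -> W -> L <- Q -> T
  P2: D <- Z -> W -> T
  P3: D <- Z -> T
That exhausts the simple backdoor paths. Count: 3.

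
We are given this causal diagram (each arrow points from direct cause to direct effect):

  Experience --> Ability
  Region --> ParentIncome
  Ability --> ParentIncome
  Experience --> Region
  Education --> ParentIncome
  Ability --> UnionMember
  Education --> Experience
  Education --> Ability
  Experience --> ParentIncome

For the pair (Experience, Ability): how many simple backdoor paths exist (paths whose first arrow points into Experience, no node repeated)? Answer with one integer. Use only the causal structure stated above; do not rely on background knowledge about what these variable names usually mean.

2

A backdoor path from Experience to Ability is any simple undirected path whose first edge points into Experience (i.e. leaves Experience via a parent).
Parents of Experience: {Education}.
Enumerating:
  P1: Experience <- Education -> Ability
  P2: Experience <- Education -> ParentIncome <- Ability
That exhausts the simple backdoor paths. Count: 2.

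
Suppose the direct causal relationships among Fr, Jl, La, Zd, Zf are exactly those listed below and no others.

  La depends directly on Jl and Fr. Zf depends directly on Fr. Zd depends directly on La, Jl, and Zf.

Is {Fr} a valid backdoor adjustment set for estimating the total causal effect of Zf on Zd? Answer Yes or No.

Yes

Backdoor paths from Zf to Zd (paths whose first edge points into Zf):
  P1: Zf <- Fr -> La <- Jl -> Zd
  P2: Zf <- Fr -> La -> Zd
Condition 1 (no descendant of Zf in the set): holds — descendants of Zf are {Zd}; none are in {Fr}.
Condition 2 (every backdoor path blocked by {Fr}):
  P1: blocked at fork node Fr ∈ conditioning set.
  P2: blocked at fork node Fr ∈ conditioning set.
{Fr} satisfies the backdoor criterion.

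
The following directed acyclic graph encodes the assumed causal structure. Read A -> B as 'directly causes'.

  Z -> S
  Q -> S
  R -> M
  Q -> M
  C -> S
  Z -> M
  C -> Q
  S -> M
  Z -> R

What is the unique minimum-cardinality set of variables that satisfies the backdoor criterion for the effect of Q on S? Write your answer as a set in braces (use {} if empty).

Variables eligible for adjustment (non-descendants of Q, excluding Q and S): {C, R, Z}.
Backdoor paths from Q to S:
  P1: Q <- C -> S
The empty set is not sufficient: P1 (Q <- C -> S) has no collider blocking it and no conditioned non-collider, so it is open.
Try {C}:
  P1: blocked at fork node C ∈ conditioning set.
{C} contains no descendant of Q and blocks every backdoor path.
No other singleton works — e.g. {Z} leaves P1 open — so {C} is the unique smallest valid adjustment set.

{C}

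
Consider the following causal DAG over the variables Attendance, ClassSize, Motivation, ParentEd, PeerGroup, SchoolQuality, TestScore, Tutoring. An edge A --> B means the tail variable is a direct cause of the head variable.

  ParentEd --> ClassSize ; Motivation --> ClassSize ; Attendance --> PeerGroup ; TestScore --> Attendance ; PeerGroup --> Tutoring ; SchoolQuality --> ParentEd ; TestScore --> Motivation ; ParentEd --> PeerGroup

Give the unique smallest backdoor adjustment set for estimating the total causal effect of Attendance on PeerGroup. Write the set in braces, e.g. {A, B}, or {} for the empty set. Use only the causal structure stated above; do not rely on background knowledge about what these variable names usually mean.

{}

Variables eligible for adjustment (non-descendants of Attendance, excluding Attendance and PeerGroup): {ClassSize, Motivation, ParentEd, SchoolQuality, TestScore}.
Backdoor paths from Attendance to PeerGroup:
  P1: Attendance <- TestScore -> Motivation -> ClassSize <- ParentEd -> PeerGroup
Each backdoor path contains an unconditioned collider, so every path is already blocked with the empty conditioning set:
  P1: blocked at collider ClassSize (neither it nor any descendant is in the conditioning set).
The empty set is therefore the unique smallest valid set.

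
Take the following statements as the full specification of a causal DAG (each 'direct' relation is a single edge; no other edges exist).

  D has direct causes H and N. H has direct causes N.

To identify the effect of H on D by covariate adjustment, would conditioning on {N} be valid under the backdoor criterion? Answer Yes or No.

Backdoor paths from H to D (paths whose first edge points into H):
  P1: H <- N -> D
Condition 1 (no descendant of H in the set): holds — descendants of H are {D}; none are in {N}.
Condition 2 (every backdoor path blocked by {N}):
  P1: blocked at fork node N ∈ conditioning set.
{N} satisfies the backdoor criterion.

Yes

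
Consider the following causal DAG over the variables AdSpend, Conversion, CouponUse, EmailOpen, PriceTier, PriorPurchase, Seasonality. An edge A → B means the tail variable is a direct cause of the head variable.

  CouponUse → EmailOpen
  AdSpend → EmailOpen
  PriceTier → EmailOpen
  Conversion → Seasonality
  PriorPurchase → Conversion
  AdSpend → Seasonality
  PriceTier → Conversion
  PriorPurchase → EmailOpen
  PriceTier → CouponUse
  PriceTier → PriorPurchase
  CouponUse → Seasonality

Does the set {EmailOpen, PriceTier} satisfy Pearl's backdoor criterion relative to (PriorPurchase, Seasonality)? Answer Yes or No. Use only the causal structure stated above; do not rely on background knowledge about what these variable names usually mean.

Backdoor paths from PriorPurchase to Seasonality (paths whose first edge points into PriorPurchase):
  P1: PriorPurchase <- PriceTier -> Conversion -> Seasonality
  P2: PriorPurchase <- PriceTier -> CouponUse -> EmailOpen <- AdSpend -> Seasonality
  P3: PriorPurchase <- PriceTier -> CouponUse -> Seasonality
  P4: PriorPurchase <- PriceTier -> EmailOpen <- AdSpend -> Seasonality
  P5: PriorPurchase <- PriceTier -> EmailOpen <- CouponUse -> Seasonality
Condition 1 (no descendant of PriorPurchase in the set): FAILS — EmailOpen is a descendant of PriorPurchase.
Condition 2 (every backdoor path blocked by {EmailOpen, PriceTier}):
  P1: blocked at fork node PriceTier ∈ conditioning set.
  P2: blocked at fork node PriceTier ∈ conditioning set.
  P3: blocked at fork node PriceTier ∈ conditioning set.
  P4: blocked at fork node PriceTier ∈ conditioning set.
  P5: blocked at fork node PriceTier ∈ conditioning set.
{EmailOpen, PriceTier} does not satisfy the backdoor criterion.

No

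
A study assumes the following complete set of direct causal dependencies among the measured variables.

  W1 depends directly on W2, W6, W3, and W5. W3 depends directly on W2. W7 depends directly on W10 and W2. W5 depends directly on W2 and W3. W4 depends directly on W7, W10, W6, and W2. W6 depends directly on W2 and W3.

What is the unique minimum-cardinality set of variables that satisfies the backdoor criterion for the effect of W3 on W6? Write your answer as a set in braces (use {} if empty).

Variables eligible for adjustment (non-descendants of W3, excluding W3 and W6): {W10, W2, W7}.
Backdoor paths from W3 to W6:
  P1: W3 <- W2 -> W7 <- W10 -> W4 <- W6
  P2: W3 <- W2 -> W7 -> W4 <- W6
  P3: W3 <- W2 -> W6
  P4: W3 <- W2 -> W5 -> W1 <- W6
  P5: W3 <- W2 -> W4 <- W6
  P6: W3 <- W2 -> W1 <- W6
The empty set is not sufficient: P3 (W3 <- W2 -> W6) has no collider blocking it and no conditioned non-collider, so it is open.
Try {W2}:
  P1: blocked at fork node W2 ∈ conditioning set.
  P2: blocked at fork node W2 ∈ conditioning set.
  P3: blocked at fork node W2 ∈ conditioning set.
  P4: blocked at fork node W2 ∈ conditioning set.
  P5: blocked at fork node W2 ∈ conditioning set.
  P6: blocked at fork node W2 ∈ conditioning set.
{W2} contains no descendant of W3 and blocks every backdoor path.
No other singleton works — e.g. {W10} leaves P3 open — so {W2} is the unique smallest valid adjustment set.

{W2}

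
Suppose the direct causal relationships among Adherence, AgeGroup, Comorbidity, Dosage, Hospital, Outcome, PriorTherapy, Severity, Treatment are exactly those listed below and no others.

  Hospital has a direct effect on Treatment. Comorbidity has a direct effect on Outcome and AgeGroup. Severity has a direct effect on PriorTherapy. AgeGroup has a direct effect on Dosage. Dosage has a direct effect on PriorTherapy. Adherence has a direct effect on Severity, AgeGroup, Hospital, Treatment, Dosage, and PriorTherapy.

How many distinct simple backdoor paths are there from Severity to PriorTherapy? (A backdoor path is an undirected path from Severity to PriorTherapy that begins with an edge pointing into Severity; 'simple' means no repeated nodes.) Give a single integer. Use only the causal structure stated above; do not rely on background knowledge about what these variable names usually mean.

3

A backdoor path from Severity to PriorTherapy is any simple undirected path whose first edge points into Severity (i.e. leaves Severity via a parent).
Parents of Severity: {Adherence}.
Enumerating:
  P1: Severity <- Adherence -> AgeGroup -> Dosage -> PriorTherapy
  P2: Severity <- Adherence -> Dosage -> PriorTherapy
  P3: Severity <- Adherence -> PriorTherapy
That exhausts the simple backdoor paths. Count: 3.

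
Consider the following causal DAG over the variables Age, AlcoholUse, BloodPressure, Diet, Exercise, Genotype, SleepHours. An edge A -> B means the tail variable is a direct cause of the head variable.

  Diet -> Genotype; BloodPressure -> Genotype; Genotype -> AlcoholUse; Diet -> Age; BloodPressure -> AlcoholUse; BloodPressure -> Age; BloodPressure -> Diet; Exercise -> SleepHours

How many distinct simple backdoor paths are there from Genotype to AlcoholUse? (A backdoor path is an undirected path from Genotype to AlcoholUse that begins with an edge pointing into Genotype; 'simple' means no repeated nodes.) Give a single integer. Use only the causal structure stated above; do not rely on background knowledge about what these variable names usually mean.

A backdoor path from Genotype to AlcoholUse is any simple undirected path whose first edge points into Genotype (i.e. leaves Genotype via a parent).
Parents of Genotype: {BloodPressure, Diet}.
Enumerating:
  P1: Genotype <- BloodPressure -> AlcoholUse
  P2: Genotype <- Diet <- BloodPressure -> AlcoholUse
  P3: Genotype <- Diet -> Age <- BloodPressure -> AlcoholUse
That exhausts the simple backdoor paths. Count: 3.

3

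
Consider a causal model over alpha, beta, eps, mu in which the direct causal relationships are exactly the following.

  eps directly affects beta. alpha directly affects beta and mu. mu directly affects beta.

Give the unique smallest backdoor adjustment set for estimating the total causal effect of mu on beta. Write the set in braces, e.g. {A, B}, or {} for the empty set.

{alpha}

Variables eligible for adjustment (non-descendants of mu, excluding mu and beta): {alpha, eps}.
Backdoor paths from mu to beta:
  P1: mu <- alpha -> beta
The empty set is not sufficient: P1 (mu <- alpha -> beta) has no collider blocking it and no conditioned non-collider, so it is open.
Try {alpha}:
  P1: blocked at fork node alpha ∈ conditioning set.
{alpha} contains no descendant of mu and blocks every backdoor path.
No other singleton works — e.g. {eps} leaves P1 open — so {alpha} is the unique smallest valid adjustment set.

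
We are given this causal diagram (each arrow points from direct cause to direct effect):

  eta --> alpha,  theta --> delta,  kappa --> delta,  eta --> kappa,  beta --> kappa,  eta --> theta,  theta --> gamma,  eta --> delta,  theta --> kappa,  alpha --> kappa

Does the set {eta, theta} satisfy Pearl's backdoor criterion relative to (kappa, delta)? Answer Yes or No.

Yes

Backdoor paths from kappa to delta (paths whose first edge points into kappa):
  P1: kappa <- eta -> theta -> delta
  P2: kappa <- eta -> delta
  P3: kappa <- alpha <- eta -> theta -> delta
  P4: kappa <- alpha <- eta -> delta
  P5: kappa <- theta <- eta -> delta
  P6: kappa <- theta -> delta
Condition 1 (no descendant of kappa in the set): holds — descendants of kappa are {delta}; none are in {eta, theta}.
Condition 2 (every backdoor path blocked by {eta, theta}):
  P1: blocked at fork node eta ∈ conditioning set.
  P2: blocked at fork node eta ∈ conditioning set.
  P3: blocked at fork node eta ∈ conditioning set.
  P4: blocked at fork node eta ∈ conditioning set.
  P5: blocked at chain node theta ∈ conditioning set.
  P6: blocked at fork node theta ∈ conditioning set.
{eta, theta} satisfies the backdoor criterion.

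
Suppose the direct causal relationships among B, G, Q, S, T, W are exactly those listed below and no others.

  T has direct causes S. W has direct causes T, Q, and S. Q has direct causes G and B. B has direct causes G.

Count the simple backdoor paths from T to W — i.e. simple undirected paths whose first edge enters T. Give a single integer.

A backdoor path from T to W is any simple undirected path whose first edge points into T (i.e. leaves T via a parent).
Parents of T: {S}.
Enumerating:
  P1: T <- S -> W
That exhausts the simple backdoor paths. Count: 1.

1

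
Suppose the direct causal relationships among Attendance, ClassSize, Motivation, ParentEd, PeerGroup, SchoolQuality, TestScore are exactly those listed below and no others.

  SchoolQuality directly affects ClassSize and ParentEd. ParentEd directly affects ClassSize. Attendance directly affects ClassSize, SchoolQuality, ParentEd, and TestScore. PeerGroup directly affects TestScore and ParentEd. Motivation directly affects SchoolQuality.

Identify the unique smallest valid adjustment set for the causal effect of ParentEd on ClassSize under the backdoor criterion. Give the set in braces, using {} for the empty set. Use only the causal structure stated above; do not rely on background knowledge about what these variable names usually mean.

Variables eligible for adjustment (non-descendants of ParentEd, excluding ParentEd and ClassSize): {Attendance, Motivation, PeerGroup, SchoolQuality, TestScore}.
Backdoor paths from ParentEd to ClassSize:
  P1: ParentEd <- PeerGroup -> TestScore <- Attendance -> SchoolQuality -> ClassSize
  P2: ParentEd <- PeerGroup -> TestScore <- Attendance -> ClassSize
  P3: ParentEd <- Attendance -> SchoolQuality -> ClassSize
  P4: ParentEd <- Attendance -> ClassSize
  P5: ParentEd <- SchoolQuality <- Attendance -> ClassSize
  P6: ParentEd <- SchoolQuality -> ClassSize
The empty set is not sufficient: P3 (ParentEd <- Attendance -> SchoolQuality -> ClassSize) has no collider blocking it and no conditioned non-collider, so it is open.
Try {Attendance, SchoolQuality}:
  P1: blocked at collider TestScore (neither it nor any descendant is in the conditioning set).
  P2: blocked at collider TestScore (neither it nor any descendant is in the conditioning set).
  P3: blocked at fork node Attendance ∈ conditioning set.
  P4: blocked at fork node Attendance ∈ conditioning set.
  P5: blocked at chain node SchoolQuality ∈ conditioning set.
  P6: blocked at fork node SchoolQuality ∈ conditioning set.
{Attendance, SchoolQuality} contains no descendant of ParentEd and blocks every backdoor path.
Every element of {Attendance, SchoolQuality} is needed (dropping Attendance leaves P4 open; dropping SchoolQuality leaves P6 open), so no proper subset is valid.
Among all size-2 subsets of the eligible variables, only {Attendance, SchoolQuality} blocks every backdoor path, so it is the unique smallest valid adjustment set.

{Attendance, SchoolQuality}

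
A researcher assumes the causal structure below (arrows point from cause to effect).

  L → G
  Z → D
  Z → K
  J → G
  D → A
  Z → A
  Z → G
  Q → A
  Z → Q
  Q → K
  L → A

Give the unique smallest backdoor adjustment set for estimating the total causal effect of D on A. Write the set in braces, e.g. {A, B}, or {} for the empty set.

{Z}

Variables eligible for adjustment (non-descendants of D, excluding D and A): {G, J, K, L, Q, Z}.
Backdoor paths from D to A:
  P1: D <- Z -> Q -> A
  P2: D <- Z -> G <- L -> A
  P3: D <- Z -> K <- Q -> A
  P4: D <- Z -> A
The empty set is not sufficient: P1 (D <- Z -> Q -> A) has no collider blocking it and no conditioned non-collider, so it is open.
Try {Z}:
  P1: blocked at fork node Z ∈ conditioning set.
  P2: blocked at fork node Z ∈ conditioning set.
  P3: blocked at fork node Z ∈ conditioning set.
  P4: blocked at fork node Z ∈ conditioning set.
{Z} contains no descendant of D and blocks every backdoor path.
No other singleton works — e.g. {Q} leaves P4 open — so {Z} is the unique smallest valid adjustment set.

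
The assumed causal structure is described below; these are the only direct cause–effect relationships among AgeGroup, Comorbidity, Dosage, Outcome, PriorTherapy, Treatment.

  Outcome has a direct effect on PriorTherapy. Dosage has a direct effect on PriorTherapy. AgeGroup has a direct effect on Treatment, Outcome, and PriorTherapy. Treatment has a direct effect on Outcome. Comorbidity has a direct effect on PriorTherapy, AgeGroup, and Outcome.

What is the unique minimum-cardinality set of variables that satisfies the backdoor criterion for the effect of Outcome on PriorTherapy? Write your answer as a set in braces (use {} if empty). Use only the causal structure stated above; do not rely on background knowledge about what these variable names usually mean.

Variables eligible for adjustment (non-descendants of Outcome, excluding Outcome and PriorTherapy): {AgeGroup, Comorbidity, Dosage, Treatment}.
Backdoor paths from Outcome to PriorTherapy:
  P1: Outcome <- Comorbidity -> AgeGroup -> PriorTherapy
  P2: Outcome <- Comorbidity -> PriorTherapy
  P3: Outcome <- AgeGroup <- Comorbidity -> PriorTherapy
  P4: Outcome <- AgeGroup -> PriorTherapy
  P5: Outcome <- Treatment <- AgeGroup <- Comorbidity -> PriorTherapy
  P6: Outcome <- Treatment <- AgeGroup -> PriorTherapy
The empty set is not sufficient: P1 (Outcome <- Comorbidity -> AgeGroup -> PriorTherapy) has no collider blocking it and no conditioned non-collider, so it is open.
Try {AgeGroup, Comorbidity}:
  P1: blocked at fork node Comorbidity ∈ conditioning set.
  P2: blocked at fork node Comorbidity ∈ conditioning set.
  P3: blocked at chain node AgeGroup ∈ conditioning set.
  P4: blocked at fork node AgeGroup ∈ conditioning set.
  P5: blocked at chain node AgeGroup ∈ conditioning set.
  P6: blocked at fork node AgeGroup ∈ conditioning set.
{AgeGroup, Comorbidity} contains no descendant of Outcome and blocks every backdoor path.
Every element of {AgeGroup, Comorbidity} is needed (dropping AgeGroup leaves P4 open; dropping Comorbidity leaves P2 open), so no proper subset is valid.
Among all size-2 subsets of the eligible variables, only {AgeGroup, Comorbidity} blocks every backdoor path, so it is the unique smallest valid adjustment set.

{AgeGroup, Comorbidity}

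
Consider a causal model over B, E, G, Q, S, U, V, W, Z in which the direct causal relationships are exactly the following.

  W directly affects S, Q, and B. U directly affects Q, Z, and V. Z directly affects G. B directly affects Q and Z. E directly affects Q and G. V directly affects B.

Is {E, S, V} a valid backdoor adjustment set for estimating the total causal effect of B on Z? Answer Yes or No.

Backdoor paths from B to Z (paths whose first edge points into B):
  P1: B <- W -> Q <- E -> G <- Z
  P2: B <- W -> Q <- U -> Z
  P3: B <- V <- U -> Z
  P4: B <- V <- U -> Q <- E -> G <- Z
Condition 1 (no descendant of B in the set): holds — descendants of B are {G, Q, Z}; none are in {E, S, V}.
Condition 2 (every backdoor path blocked by {E, S, V}):
  P1: blocked at collider Q (neither it nor any descendant is in the conditioning set).
  P2: blocked at collider Q (neither it nor any descendant is in the conditioning set).
  P3: blocked at chain node V ∈ conditioning set.
  P4: blocked at chain node V ∈ conditioning set.
{E, S, V} satisfies the backdoor criterion.

Yes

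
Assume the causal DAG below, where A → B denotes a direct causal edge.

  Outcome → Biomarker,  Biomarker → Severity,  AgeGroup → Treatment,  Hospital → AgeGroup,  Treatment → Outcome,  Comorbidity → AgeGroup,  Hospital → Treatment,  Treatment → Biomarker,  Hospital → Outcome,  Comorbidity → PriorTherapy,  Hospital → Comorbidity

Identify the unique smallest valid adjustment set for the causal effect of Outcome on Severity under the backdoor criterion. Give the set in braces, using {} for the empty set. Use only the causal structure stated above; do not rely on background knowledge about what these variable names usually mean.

Variables eligible for adjustment (non-descendants of Outcome, excluding Outcome and Severity): {AgeGroup, Comorbidity, Hospital, PriorTherapy, Treatment}.
Backdoor paths from Outcome to Severity:
  P1: Outcome <- Hospital -> Comorbidity -> AgeGroup -> Treatment -> Biomarker -> Severity
  P2: Outcome <- Hospital -> AgeGroup -> Treatment -> Biomarker -> Severity
  P3: Outcome <- Hospital -> Treatment -> Biomarker -> Severity
  P4: Outcome <- Treatment -> Biomarker -> Severity
The empty set is not sufficient: P1 (Outcome <- Hospital -> Comorbidity -> AgeGroup -> Treatment -> Biomarker -> Severity) has no collider blocking it and no conditioned non-collider, so it is open.
Try {Treatment}:
  P1: blocked at chain node Treatment ∈ conditioning set.
  P2: blocked at chain node Treatment ∈ conditioning set.
  P3: blocked at chain node Treatment ∈ conditioning set.
  P4: blocked at fork node Treatment ∈ conditioning set.
{Treatment} contains no descendant of Outcome and blocks every backdoor path.
No other singleton works — e.g. {Hospital} leaves P4 open — so {Treatment} is the unique smallest valid adjustment set.

{Treatment}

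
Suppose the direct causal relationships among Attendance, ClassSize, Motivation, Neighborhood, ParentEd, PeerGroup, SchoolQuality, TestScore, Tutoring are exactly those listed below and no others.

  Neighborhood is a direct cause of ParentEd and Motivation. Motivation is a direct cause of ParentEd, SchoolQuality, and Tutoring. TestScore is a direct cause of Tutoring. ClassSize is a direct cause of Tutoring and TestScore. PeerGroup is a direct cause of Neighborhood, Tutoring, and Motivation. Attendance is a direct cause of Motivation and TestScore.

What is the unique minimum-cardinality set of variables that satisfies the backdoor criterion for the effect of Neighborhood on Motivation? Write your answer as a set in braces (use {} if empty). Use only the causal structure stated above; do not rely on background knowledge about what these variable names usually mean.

{PeerGroup}

Variables eligible for adjustment (non-descendants of Neighborhood, excluding Neighborhood and Motivation): {Attendance, ClassSize, PeerGroup, TestScore}.
Backdoor paths from Neighborhood to Motivation:
  P1: Neighborhood <- PeerGroup -> Motivation
  P2: Neighborhood <- PeerGroup -> Tutoring <- ClassSize -> TestScore <- Attendance -> Motivation
  P3: Neighborhood <- PeerGroup -> Tutoring <- TestScore <- Attendance -> Motivation
  P4: Neighborhood <- PeerGroup -> Tutoring <- Motivation
The empty set is not sufficient: P1 (Neighborhood <- PeerGroup -> Motivation) has no collider blocking it and no conditioned non-collider, so it is open.
Try {PeerGroup}:
  P1: blocked at fork node PeerGroup ∈ conditioning set.
  P2: blocked at fork node PeerGroup ∈ conditioning set.
  P3: blocked at fork node PeerGroup ∈ conditioning set.
  P4: blocked at fork node PeerGroup ∈ conditioning set.
{PeerGroup} contains no descendant of Neighborhood and blocks every backdoor path.
No other singleton works — e.g. {Attendance} leaves P1 open — so {PeerGroup} is the unique smallest valid adjustment set.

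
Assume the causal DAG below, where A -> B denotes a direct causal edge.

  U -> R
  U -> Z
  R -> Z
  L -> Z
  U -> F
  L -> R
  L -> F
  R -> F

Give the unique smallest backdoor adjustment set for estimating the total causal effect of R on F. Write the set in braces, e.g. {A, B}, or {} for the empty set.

Variables eligible for adjustment (non-descendants of R, excluding R and F): {L, U}.
Backdoor paths from R to F:
  P1: R <- U -> F
  P2: R <- U -> Z <- L -> F
  P3: R <- L -> F
  P4: R <- L -> Z <- U -> F
The empty set is not sufficient: P1 (R <- U -> F) has no collider blocking it and no conditioned non-collider, so it is open.
Try {L, U}:
  P1: blocked at fork node U ∈ conditioning set.
  P2: blocked at fork node U ∈ conditioning set.
  P3: blocked at fork node L ∈ conditioning set.
  P4: blocked at fork node L ∈ conditioning set.
{L, U} contains no descendant of R and blocks every backdoor path.
Every element of {L, U} is needed (dropping L leaves P3 open; dropping U leaves P1 open), so no proper subset is valid.
Among all size-2 subsets of the eligible variables, only {L, U} blocks every backdoor path, so it is the unique smallest valid adjustment set.

{L, U}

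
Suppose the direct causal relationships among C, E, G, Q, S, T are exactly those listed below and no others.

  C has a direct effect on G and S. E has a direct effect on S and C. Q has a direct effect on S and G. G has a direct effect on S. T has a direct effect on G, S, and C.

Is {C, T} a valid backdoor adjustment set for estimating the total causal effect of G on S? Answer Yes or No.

No

Backdoor paths from G to S (paths whose first edge points into G):
  P1: G <- T -> C <- E -> S
  P2: G <- T -> C -> S
  P3: G <- T -> S
  P4: G <- Q -> S
  P5: G <- C <- T -> S
  P6: G <- C <- E -> S
  P7: G <- C -> S
Condition 1 (no descendant of G in the set): holds — descendants of G are {S}; none are in {C, T}.
Condition 2 (every backdoor path blocked by {C, T}):
  P1: blocked at fork node T ∈ conditioning set.
  P2: blocked at fork node T ∈ conditioning set.
  P3: blocked at fork node T ∈ conditioning set.
  P4: open — no interior node is in the conditioning set.
  P5: blocked at chain node C ∈ conditioning set.
  P6: blocked at chain node C ∈ conditioning set.
  P7: blocked at fork node C ∈ conditioning set.
{C, T} does not satisfy the backdoor criterion.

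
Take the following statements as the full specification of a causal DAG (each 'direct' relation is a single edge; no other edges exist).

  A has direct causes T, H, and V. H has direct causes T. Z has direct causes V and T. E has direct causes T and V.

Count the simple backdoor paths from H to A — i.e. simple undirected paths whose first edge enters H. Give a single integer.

A backdoor path from H to A is any simple undirected path whose first edge points into H (i.e. leaves H via a parent).
Parents of H: {T}.
Enumerating:
  P1: H <- T -> A
  P2: H <- T -> E <- V -> A
  P3: H <- T -> Z <- V -> A
That exhausts the simple backdoor paths. Count: 3.

3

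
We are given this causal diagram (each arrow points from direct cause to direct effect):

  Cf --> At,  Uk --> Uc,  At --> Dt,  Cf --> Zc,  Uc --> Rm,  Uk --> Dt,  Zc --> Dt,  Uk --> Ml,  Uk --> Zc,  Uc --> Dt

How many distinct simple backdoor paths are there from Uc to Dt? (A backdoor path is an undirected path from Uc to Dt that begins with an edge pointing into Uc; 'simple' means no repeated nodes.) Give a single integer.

3

A backdoor path from Uc to Dt is any simple undirected path whose first edge points into Uc (i.e. leaves Uc via a parent).
Parents of Uc: {Uk}.
Enumerating:
  P1: Uc <- Uk -> Zc <- Cf -> At -> Dt
  P2: Uc <- Uk -> Zc -> Dt
  P3: Uc <- Uk -> Dt
That exhausts the simple backdoor paths. Count: 3.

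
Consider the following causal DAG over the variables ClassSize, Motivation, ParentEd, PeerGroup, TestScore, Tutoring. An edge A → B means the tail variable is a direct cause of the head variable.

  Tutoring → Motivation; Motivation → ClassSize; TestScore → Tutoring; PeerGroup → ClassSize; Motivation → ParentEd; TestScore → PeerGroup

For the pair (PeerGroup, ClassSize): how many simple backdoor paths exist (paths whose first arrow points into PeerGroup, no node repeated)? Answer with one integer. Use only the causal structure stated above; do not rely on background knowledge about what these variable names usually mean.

A backdoor path from PeerGroup to ClassSize is any simple undirected path whose first edge points into PeerGroup (i.e. leaves PeerGroup via a parent).
Parents of PeerGroup: {TestScore}.
Enumerating:
  P1: PeerGroup <- TestScore -> Tutoring -> Motivation -> ClassSize
That exhausts the simple backdoor paths. Count: 1.

1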